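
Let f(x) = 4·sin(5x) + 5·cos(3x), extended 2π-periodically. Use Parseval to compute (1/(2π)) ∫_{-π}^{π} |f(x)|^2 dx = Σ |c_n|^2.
Σ |c_n|^2 = 41/2

Expand |f|^2 and use orthogonality of {sin(nx), cos(mx)} on [-π, π]:
  ∫_{-π}^{π} sin(nx)^2 dx = π, ∫ cos(mx)^2 dx = π, and cross terms integrate to 0.
So ∫_{-π}^{π} f(x)^2 dx = 4^2 · π + 5^2 · π = (16 + 25)π.
Divide by 2π: (16 + 25)/2 = 41/2.
By Parseval, this equals Σ |c_n|^2.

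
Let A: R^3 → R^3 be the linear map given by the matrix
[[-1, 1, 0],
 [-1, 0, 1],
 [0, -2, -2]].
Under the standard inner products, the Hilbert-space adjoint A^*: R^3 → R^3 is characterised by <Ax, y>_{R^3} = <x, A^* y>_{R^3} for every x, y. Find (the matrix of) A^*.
A^* = A^T =
[[-1, -1, 0],
 [1, 0, -2],
 [0, 1, -2]]

For real matrices with standard dot products, the defining identity <Ax, y> = <x, A^* y> gives (Ax)^T y = x^T (A^*) y, i.e. x^T A^T y = x^T (A^*) y. Since this holds for all x, y, we must have A^* = A^T. Therefore
A^* =
[[-1, -1, 0],
 [1, 0, -2],
 [0, 1, -2]].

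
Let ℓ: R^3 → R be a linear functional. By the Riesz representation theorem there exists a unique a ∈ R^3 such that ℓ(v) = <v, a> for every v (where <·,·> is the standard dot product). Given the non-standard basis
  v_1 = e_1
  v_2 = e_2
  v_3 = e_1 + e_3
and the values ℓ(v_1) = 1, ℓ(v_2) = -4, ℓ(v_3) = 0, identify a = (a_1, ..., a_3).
a = (1, -4, -1)

Write a = (a_1, ..., a_3) in the standard basis. For each basis vector v_i, ℓ(v_i) = <v_i, a> is a linear equation in the a_j's. Collect the n equations into a matrix system V a = ℓ, where row i of V is v_i (expressed in the standard basis). Since V is invertible (lower-triangular with 1s on the diagonal, up to permutation), solve by back-substitution:
  V =
[[1, 0, 0],
 [0, 1, 0],
 [1, 0, 1]]
  V a = (1, -4, 0)
Solving gives a = (1, -4, -1).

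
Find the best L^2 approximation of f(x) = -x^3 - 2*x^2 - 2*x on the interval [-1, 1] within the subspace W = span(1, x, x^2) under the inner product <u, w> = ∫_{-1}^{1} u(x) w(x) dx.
g(x) = -2*x^2 - 13*x/5

The best approximation g ∈ W is the orthogonal projection of f onto W. Writing g = a_0 + a_1 x + a_2 x^2, the coefficients solve the normal equations G · a = b where
  G_{ij} = <φ_i, φ_j> and b_i = <f, φ_i>, with φ_0 = 1, φ_1 = x, φ_2 = x^2.
G =
  [2, 0, 2/3]
  [0, 2/3, 0]
  [2/3, 0, 2/5],
b = (-4/3, -26/15, -4/5).
Solving gives a_0 = 0, a_1 = -13/5, a_2 = -2, so
  g(x) = -2*x^2 - 13*x/5.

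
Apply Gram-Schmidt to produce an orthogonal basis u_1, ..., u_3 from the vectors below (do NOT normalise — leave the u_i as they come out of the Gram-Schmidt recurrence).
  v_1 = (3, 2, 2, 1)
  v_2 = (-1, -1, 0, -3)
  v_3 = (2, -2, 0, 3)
Orthogonal basis:
  u_1 = (3, 2, 2, 1)
  u_2 = (1/3, -1/9, 8/9, -23/9)
  u_3 = (197/134, -178/67, 17/67, 53/134)

Apply the Gram-Schmidt recurrence
  u_1 = v_1
  u_i = v_i − Σ_{j<i} ((v_i · u_j) / (u_j · u_j)) · u_j.

Step by step this gives:
  u_1 = (3, 2, 2, 1)
  u_2 = (1/3, -1/9, 8/9, -23/9)
  u_3 = (197/134, -178/67, 17/67, 53/134)

Orthogonality check:
  u_2 · u_1 = 0 (should be 0)
  u_3 · u_1 = 0 (should be 0)
  u_3 · u_2 = 0 (should be 0)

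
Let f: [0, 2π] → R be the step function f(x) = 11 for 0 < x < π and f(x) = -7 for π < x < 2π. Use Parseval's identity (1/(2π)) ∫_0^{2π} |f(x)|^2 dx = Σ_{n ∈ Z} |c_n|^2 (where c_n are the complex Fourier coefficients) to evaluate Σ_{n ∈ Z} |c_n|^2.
Σ |c_n|^2 = 85

Parseval equates the L^2 energy of f (normalised by 1/(2π)) with the ℓ^2 sum of its Fourier coefficients: (1/(2π)) ∫_0^{2π} |f|^2 = Σ |c_n|^2.
Compute the left side: (1/(2π)) [∫_0^π 11^2 dx + ∫_π^{2π} (-7)^2 dx] = (1/(2π)) · (121π + 49π) = (121 + 49)/2 = 85.
So Σ_{n ∈ Z} |c_n|^2 = 85.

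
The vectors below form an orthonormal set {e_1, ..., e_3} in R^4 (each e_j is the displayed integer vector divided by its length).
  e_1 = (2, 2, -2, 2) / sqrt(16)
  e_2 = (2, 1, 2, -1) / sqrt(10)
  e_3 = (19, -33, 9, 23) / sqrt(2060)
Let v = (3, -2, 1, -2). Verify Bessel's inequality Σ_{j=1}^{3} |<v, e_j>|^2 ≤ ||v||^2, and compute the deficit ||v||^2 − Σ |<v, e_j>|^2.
Σ |<v, e_j>|^2 = 1132/103; ||v||^2 = 18; deficit = 722/103

Write each e_j = u_j / sqrt(<u_j, u_j>) where u_j is the displayed integer vector. Then <v, e_j> = <v, u_j> / sqrt(<u_j, u_j>), so |<v, e_j>|^2 = <v, u_j>^2 / <u_j, u_j>.
Coefficients: <v, e_1> = -4/sqrt(16), <v, e_2> = 8/sqrt(10), <v, e_3> = 86/sqrt(2060).
Square and sum: Σ |<v, e_j>|^2 = 1132/103.
Compute ||v||^2 = v·v = 18.
Deficit = 18 − 1132/103 = 722/103 ≥ 0, confirming Bessel's inequality. (The deficit equals ||v − Σ <v,e_j> e_j||^2, the squared distance from v to span{e_j}.)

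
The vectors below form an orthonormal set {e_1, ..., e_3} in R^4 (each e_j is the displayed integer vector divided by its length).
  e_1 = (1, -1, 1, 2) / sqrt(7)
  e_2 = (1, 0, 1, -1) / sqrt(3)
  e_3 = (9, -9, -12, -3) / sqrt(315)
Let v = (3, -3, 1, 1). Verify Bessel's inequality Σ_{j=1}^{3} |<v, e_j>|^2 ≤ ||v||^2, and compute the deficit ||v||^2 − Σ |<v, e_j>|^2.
Σ |<v, e_j>|^2 = 97/5; ||v||^2 = 20; deficit = 3/5

Write each e_j = u_j / sqrt(<u_j, u_j>) where u_j is the displayed integer vector. Then <v, e_j> = <v, u_j> / sqrt(<u_j, u_j>), so |<v, e_j>|^2 = <v, u_j>^2 / <u_j, u_j>.
Coefficients: <v, e_1> = 9/sqrt(7), <v, e_2> = 3/sqrt(3), <v, e_3> = 39/sqrt(315).
Square and sum: Σ |<v, e_j>|^2 = 97/5.
Compute ||v||^2 = v·v = 20.
Deficit = 20 − 97/5 = 3/5 ≥ 0, confirming Bessel's inequality. (The deficit equals ||v − Σ <v,e_j> e_j||^2, the squared distance from v to span{e_j}.)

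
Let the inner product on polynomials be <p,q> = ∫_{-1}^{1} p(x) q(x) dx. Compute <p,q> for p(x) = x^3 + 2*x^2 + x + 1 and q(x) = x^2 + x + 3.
<p,q> = 188/15

Expand the product: p(x)·q(x) = x^5 + 3*x^4 + 6*x^3 + 8*x^2 + 4*x + 3.
∫_{-1}^{1} of each monomial x^k gives [2/(k+1) if k even, 0 if k odd]. Integrating term-by-term (or equivalently evaluating the antiderivative F(x) = x^6/6 + 3*x^5/5 + 3*x^4/2 + 8*x^3/3 + 2*x^2 + 3*x at the endpoints):
  F(1) − F(−1) = 149/15 − (-13/5) = 188/15.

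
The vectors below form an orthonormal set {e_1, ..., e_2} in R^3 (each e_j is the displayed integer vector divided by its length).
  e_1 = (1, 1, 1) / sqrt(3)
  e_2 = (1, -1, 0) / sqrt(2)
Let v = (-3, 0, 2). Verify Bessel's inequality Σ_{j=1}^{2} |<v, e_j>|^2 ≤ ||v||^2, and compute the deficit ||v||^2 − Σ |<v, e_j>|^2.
Σ |<v, e_j>|^2 = 29/6; ||v||^2 = 13; deficit = 49/6

Write each e_j = u_j / sqrt(<u_j, u_j>) where u_j is the displayed integer vector. Then <v, e_j> = <v, u_j> / sqrt(<u_j, u_j>), so |<v, e_j>|^2 = <v, u_j>^2 / <u_j, u_j>.
Coefficients: <v, e_1> = -1/sqrt(3), <v, e_2> = -3/sqrt(2).
Square and sum: Σ |<v, e_j>|^2 = 29/6.
Compute ||v||^2 = v·v = 13.
Deficit = 13 − 29/6 = 49/6 ≥ 0, confirming Bessel's inequality. (The deficit equals ||v − Σ <v,e_j> e_j||^2, the squared distance from v to span{e_j}.)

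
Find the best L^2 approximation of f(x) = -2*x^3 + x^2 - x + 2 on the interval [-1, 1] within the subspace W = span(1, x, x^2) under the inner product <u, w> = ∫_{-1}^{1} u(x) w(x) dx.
g(x) = x^2 - 11*x/5 + 2

The best approximation g ∈ W is the orthogonal projection of f onto W. Writing g = a_0 + a_1 x + a_2 x^2, the coefficients solve the normal equations G · a = b where
  G_{ij} = <φ_i, φ_j> and b_i = <f, φ_i>, with φ_0 = 1, φ_1 = x, φ_2 = x^2.
G =
  [2, 0, 2/3]
  [0, 2/3, 0]
  [2/3, 0, 2/5],
b = (14/3, -22/15, 26/15).
Solving gives a_0 = 2, a_1 = -11/5, a_2 = 1, so
  g(x) = x^2 - 11*x/5 + 2.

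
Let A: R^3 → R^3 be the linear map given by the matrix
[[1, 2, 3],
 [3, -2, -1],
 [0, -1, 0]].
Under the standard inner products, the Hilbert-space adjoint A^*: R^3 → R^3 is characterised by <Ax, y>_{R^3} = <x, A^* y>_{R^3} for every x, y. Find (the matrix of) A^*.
A^* = A^T =
[[1, 3, 0],
 [2, -2, -1],
 [3, -1, 0]]

For real matrices with standard dot products, the defining identity <Ax, y> = <x, A^* y> gives (Ax)^T y = x^T (A^*) y, i.e. x^T A^T y = x^T (A^*) y. Since this holds for all x, y, we must have A^* = A^T. Therefore
A^* =
[[1, 3, 0],
 [2, -2, -1],
 [3, -1, 0]].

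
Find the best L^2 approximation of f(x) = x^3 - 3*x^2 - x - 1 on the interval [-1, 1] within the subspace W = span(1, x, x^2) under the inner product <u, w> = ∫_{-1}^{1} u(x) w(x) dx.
g(x) = -3*x^2 - 2*x/5 - 1

The best approximation g ∈ W is the orthogonal projection of f onto W. Writing g = a_0 + a_1 x + a_2 x^2, the coefficients solve the normal equations G · a = b where
  G_{ij} = <φ_i, φ_j> and b_i = <f, φ_i>, with φ_0 = 1, φ_1 = x, φ_2 = x^2.
G =
  [2, 0, 2/3]
  [0, 2/3, 0]
  [2/3, 0, 2/5],
b = (-4, -4/15, -28/15).
Solving gives a_0 = -1, a_1 = -2/5, a_2 = -3, so
  g(x) = -3*x^2 - 2*x/5 - 1.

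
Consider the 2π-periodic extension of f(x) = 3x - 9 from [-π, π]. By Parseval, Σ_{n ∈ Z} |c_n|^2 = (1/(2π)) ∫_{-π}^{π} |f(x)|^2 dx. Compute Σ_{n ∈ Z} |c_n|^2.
Σ |c_n|^2 = 3π^2 + 81

Expand and integrate term by term over [-π, π]:
  ∫ (3x)^2 dx = 9·(2π^3/3); ∫ 2·3·(-9)·x dx = 0 (odd integrand); ∫ (-9)^2 dx = 81·2π.
So (1/(2π)) ∫_{-π}^{π} (3x - 9)^2 dx = 9π^2/3 + 81 = 3π^2 + 81.
Parseval ⇒ Σ |c_n|^2 = 3π^2 + 81.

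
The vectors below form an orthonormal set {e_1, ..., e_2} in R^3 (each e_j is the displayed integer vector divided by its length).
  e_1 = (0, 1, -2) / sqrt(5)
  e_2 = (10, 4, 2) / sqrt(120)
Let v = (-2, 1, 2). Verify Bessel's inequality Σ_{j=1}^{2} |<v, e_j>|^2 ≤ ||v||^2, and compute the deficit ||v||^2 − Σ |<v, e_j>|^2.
Σ |<v, e_j>|^2 = 3; ||v||^2 = 9; deficit = 6

Write each e_j = u_j / sqrt(<u_j, u_j>) where u_j is the displayed integer vector. Then <v, e_j> = <v, u_j> / sqrt(<u_j, u_j>), so |<v, e_j>|^2 = <v, u_j>^2 / <u_j, u_j>.
Coefficients: <v, e_1> = -3/sqrt(5), <v, e_2> = -12/sqrt(120).
Square and sum: Σ |<v, e_j>|^2 = 3.
Compute ||v||^2 = v·v = 9.
Deficit = 9 − 3 = 6 ≥ 0, confirming Bessel's inequality. (The deficit equals ||v − Σ <v,e_j> e_j||^2, the squared distance from v to span{e_j}.)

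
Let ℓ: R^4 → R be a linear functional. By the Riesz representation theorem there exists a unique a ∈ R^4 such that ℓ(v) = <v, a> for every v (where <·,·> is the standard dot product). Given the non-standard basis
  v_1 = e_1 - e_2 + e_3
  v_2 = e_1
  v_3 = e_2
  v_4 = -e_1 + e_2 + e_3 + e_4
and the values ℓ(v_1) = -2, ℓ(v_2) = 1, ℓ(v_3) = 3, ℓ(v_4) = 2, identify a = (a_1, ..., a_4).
a = (1, 3, 0, 0)

Write a = (a_1, ..., a_4) in the standard basis. For each basis vector v_i, ℓ(v_i) = <v_i, a> is a linear equation in the a_j's. Collect the n equations into a matrix system V a = ℓ, where row i of V is v_i (expressed in the standard basis). Since V is invertible (lower-triangular with 1s on the diagonal, up to permutation), solve by back-substitution:
  V =
[[1, -1, 1, 0],
 [1, 0, 0, 0],
 [0, 1, 0, 0],
 [-1, 1, 1, 1]]
  V a = (-2, 1, 3, 2)
Solving gives a = (1, 3, 0, 0).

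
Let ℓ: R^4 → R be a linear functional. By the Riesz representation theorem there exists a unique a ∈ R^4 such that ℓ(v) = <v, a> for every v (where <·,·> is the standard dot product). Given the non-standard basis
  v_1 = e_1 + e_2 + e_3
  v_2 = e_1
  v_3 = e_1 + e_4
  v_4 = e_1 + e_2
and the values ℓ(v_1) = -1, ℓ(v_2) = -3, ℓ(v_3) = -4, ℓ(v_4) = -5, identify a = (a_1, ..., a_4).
a = (-3, -2, 4, -1)

Write a = (a_1, ..., a_4) in the standard basis. For each basis vector v_i, ℓ(v_i) = <v_i, a> is a linear equation in the a_j's. Collect the n equations into a matrix system V a = ℓ, where row i of V is v_i (expressed in the standard basis). Since V is invertible (lower-triangular with 1s on the diagonal, up to permutation), solve by back-substitution:
  V =
[[1, 1, 1, 0],
 [1, 0, 0, 0],
 [1, 0, 0, 1],
 [1, 1, 0, 0]]
  V a = (-1, -3, -4, -5)
Solving gives a = (-3, -2, 4, -1).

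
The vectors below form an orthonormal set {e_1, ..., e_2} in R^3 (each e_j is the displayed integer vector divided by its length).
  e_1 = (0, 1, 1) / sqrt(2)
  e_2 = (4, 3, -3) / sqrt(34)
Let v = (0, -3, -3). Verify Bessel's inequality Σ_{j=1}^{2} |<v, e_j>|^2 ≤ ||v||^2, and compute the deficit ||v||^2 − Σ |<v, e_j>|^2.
Σ |<v, e_j>|^2 = 18; ||v||^2 = 18; deficit = 0

Write each e_j = u_j / sqrt(<u_j, u_j>) where u_j is the displayed integer vector. Then <v, e_j> = <v, u_j> / sqrt(<u_j, u_j>), so |<v, e_j>|^2 = <v, u_j>^2 / <u_j, u_j>.
Coefficients: <v, e_1> = -6/sqrt(2), <v, e_2> = 0/sqrt(34).
Square and sum: Σ |<v, e_j>|^2 = 18.
Compute ||v||^2 = v·v = 18.
Deficit = 18 − 18 = 0 ≥ 0, confirming Bessel's inequality. (The deficit equals ||v − Σ <v,e_j> e_j||^2, the squared distance from v to span{e_j}.)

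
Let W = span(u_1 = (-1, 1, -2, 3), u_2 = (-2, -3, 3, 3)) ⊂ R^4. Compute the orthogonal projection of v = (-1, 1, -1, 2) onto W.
proj_W(v) = (-326/461, 276/461, -582/461, 948/461)

Set up U = [u_1 | ... | u_2] ∈ R^(4×2). The projector onto W = col(U) is P = U (U^T U)^(-1) U^T.
Compute U^T U =
  [15, 2]
  [2, 31],
and U^T v = (10, 2).
Solve U^T U · c = U^T v for the coefficients: c = (306/461, 10/461). The projection is proj_W(v) = U c.
Check: (v - proj_W(v)) · u_1 = 0  (should be 0).
Check: (v - proj_W(v)) · u_2 = 0  (should be 0).
Result: proj_W(v) = (-326/461, 276/461, -582/461, 948/461).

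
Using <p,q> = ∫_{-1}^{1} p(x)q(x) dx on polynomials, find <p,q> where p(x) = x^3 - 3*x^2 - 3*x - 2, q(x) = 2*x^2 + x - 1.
<p,q> = -2/3

Expand the product: p(x)·q(x) = 2*x^5 - 5*x^4 - 10*x^3 - 4*x^2 + x + 2.
∫_{-1}^{1} of each monomial x^k gives [2/(k+1) if k even, 0 if k odd]. Integrating term-by-term (or equivalently evaluating the antiderivative F(x) = x^6/3 - x^5 - 5*x^4/2 - 4*x^3/3 + x^2/2 + 2*x at the endpoints):
  F(1) − F(−1) = -2 − (-4/3) = -2/3.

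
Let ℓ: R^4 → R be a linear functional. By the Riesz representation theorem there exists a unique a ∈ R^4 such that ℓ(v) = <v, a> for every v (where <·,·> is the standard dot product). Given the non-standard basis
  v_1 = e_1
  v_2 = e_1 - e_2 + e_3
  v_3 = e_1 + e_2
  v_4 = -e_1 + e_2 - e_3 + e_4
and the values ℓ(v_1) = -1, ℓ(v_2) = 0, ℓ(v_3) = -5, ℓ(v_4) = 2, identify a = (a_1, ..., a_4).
a = (-1, -4, -3, 2)

Write a = (a_1, ..., a_4) in the standard basis. For each basis vector v_i, ℓ(v_i) = <v_i, a> is a linear equation in the a_j's. Collect the n equations into a matrix system V a = ℓ, where row i of V is v_i (expressed in the standard basis). Since V is invertible (lower-triangular with 1s on the diagonal, up to permutation), solve by back-substitution:
  V =
[[1, 0, 0, 0],
 [1, -1, 1, 0],
 [1, 1, 0, 0],
 [-1, 1, -1, 1]]
  V a = (-1, 0, -5, 2)
Solving gives a = (-1, -4, -3, 2).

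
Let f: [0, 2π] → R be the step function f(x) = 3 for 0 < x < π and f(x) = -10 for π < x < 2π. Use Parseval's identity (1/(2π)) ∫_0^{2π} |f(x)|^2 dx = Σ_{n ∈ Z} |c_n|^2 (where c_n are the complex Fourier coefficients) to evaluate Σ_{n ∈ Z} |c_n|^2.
Σ |c_n|^2 = 109/2

Parseval equates the L^2 energy of f (normalised by 1/(2π)) with the ℓ^2 sum of its Fourier coefficients: (1/(2π)) ∫_0^{2π} |f|^2 = Σ |c_n|^2.
Compute the left side: (1/(2π)) [∫_0^π 3^2 dx + ∫_π^{2π} (-10)^2 dx] = (1/(2π)) · (9π + 100π) = (9 + 100)/2 = 109/2.
So Σ_{n ∈ Z} |c_n|^2 = 109/2.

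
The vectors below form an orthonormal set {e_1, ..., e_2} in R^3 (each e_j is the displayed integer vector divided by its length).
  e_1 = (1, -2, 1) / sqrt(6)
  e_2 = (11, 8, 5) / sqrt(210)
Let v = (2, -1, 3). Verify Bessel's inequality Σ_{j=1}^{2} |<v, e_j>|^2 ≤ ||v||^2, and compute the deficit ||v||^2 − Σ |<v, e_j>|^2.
Σ |<v, e_j>|^2 = 426/35; ||v||^2 = 14; deficit = 64/35

Write each e_j = u_j / sqrt(<u_j, u_j>) where u_j is the displayed integer vector. Then <v, e_j> = <v, u_j> / sqrt(<u_j, u_j>), so |<v, e_j>|^2 = <v, u_j>^2 / <u_j, u_j>.
Coefficients: <v, e_1> = 7/sqrt(6), <v, e_2> = 29/sqrt(210).
Square and sum: Σ |<v, e_j>|^2 = 426/35.
Compute ||v||^2 = v·v = 14.
Deficit = 14 − 426/35 = 64/35 ≥ 0, confirming Bessel's inequality. (The deficit equals ||v − Σ <v,e_j> e_j||^2, the squared distance from v to span{e_j}.)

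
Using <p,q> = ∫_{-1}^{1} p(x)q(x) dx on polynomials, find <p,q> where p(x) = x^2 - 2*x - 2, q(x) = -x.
<p,q> = 4/3

Expand the product: p(x)·q(x) = -x^3 + 2*x^2 + 2*x.
∫_{-1}^{1} of each monomial x^k gives [2/(k+1) if k even, 0 if k odd]. Integrating term-by-term (or equivalently evaluating the antiderivative F(x) = -x^4/4 + 2*x^3/3 + x^2 at the endpoints):
  F(1) − F(−1) = 17/12 − (1/12) = 4/3.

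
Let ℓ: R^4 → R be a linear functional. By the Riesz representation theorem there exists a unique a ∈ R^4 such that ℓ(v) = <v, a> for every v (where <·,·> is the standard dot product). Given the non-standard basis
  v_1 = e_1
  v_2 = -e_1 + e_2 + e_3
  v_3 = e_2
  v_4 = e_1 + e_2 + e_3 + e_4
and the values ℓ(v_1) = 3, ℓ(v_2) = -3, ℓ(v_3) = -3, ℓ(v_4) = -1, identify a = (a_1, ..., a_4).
a = (3, -3, 3, -4)

Write a = (a_1, ..., a_4) in the standard basis. For each basis vector v_i, ℓ(v_i) = <v_i, a> is a linear equation in the a_j's. Collect the n equations into a matrix system V a = ℓ, where row i of V is v_i (expressed in the standard basis). Since V is invertible (lower-triangular with 1s on the diagonal, up to permutation), solve by back-substitution:
  V =
[[1, 0, 0, 0],
 [-1, 1, 1, 0],
 [0, 1, 0, 0],
 [1, 1, 1, 1]]
  V a = (3, -3, -3, -1)
Solving gives a = (3, -3, 3, -4).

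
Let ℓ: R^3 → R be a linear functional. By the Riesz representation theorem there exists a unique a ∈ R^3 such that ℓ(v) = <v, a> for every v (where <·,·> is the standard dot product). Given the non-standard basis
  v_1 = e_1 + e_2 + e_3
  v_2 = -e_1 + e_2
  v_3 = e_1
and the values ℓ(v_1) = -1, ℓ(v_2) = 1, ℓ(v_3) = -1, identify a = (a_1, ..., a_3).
a = (-1, 0, 0)

Write a = (a_1, ..., a_3) in the standard basis. For each basis vector v_i, ℓ(v_i) = <v_i, a> is a linear equation in the a_j's. Collect the n equations into a matrix system V a = ℓ, where row i of V is v_i (expressed in the standard basis). Since V is invertible (lower-triangular with 1s on the diagonal, up to permutation), solve by back-substitution:
  V =
[[1, 1, 1],
 [-1, 1, 0],
 [1, 0, 0]]
  V a = (-1, 1, -1)
Solving gives a = (-1, 0, 0).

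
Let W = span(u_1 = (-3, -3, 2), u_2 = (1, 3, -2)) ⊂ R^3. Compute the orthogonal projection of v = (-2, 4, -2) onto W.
proj_W(v) = (-2, 48/13, -32/13)

Set up U = [u_1 | ... | u_2] ∈ R^(3×2). The projector onto W = col(U) is P = U (U^T U)^(-1) U^T.
Compute U^T U =
  [22, -16]
  [-16, 14],
and U^T v = (-10, 14).
Solve U^T U · c = U^T v for the coefficients: c = (21/13, 37/13). The projection is proj_W(v) = U c.
Check: (v - proj_W(v)) · u_1 = 0  (should be 0).
Check: (v - proj_W(v)) · u_2 = 0  (should be 0).
Result: proj_W(v) = (-2, 48/13, -32/13).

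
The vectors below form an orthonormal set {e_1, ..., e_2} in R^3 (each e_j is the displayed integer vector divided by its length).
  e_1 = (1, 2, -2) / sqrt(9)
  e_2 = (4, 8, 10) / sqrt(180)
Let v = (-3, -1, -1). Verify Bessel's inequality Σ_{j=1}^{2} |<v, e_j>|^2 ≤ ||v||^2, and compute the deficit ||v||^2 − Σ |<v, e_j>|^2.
Σ |<v, e_j>|^2 = 6; ||v||^2 = 11; deficit = 5

Write each e_j = u_j / sqrt(<u_j, u_j>) where u_j is the displayed integer vector. Then <v, e_j> = <v, u_j> / sqrt(<u_j, u_j>), so |<v, e_j>|^2 = <v, u_j>^2 / <u_j, u_j>.
Coefficients: <v, e_1> = -3/sqrt(9), <v, e_2> = -30/sqrt(180).
Square and sum: Σ |<v, e_j>|^2 = 6.
Compute ||v||^2 = v·v = 11.
Deficit = 11 − 6 = 5 ≥ 0, confirming Bessel's inequality. (The deficit equals ||v − Σ <v,e_j> e_j||^2, the squared distance from v to span{e_j}.)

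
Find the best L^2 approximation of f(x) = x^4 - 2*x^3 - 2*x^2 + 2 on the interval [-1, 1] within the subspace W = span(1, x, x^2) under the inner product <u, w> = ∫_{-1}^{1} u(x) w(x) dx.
g(x) = -8*x^2/7 - 6*x/5 + 67/35

The best approximation g ∈ W is the orthogonal projection of f onto W. Writing g = a_0 + a_1 x + a_2 x^2, the coefficients solve the normal equations G · a = b where
  G_{ij} = <φ_i, φ_j> and b_i = <f, φ_i>, with φ_0 = 1, φ_1 = x, φ_2 = x^2.
G =
  [2, 0, 2/3]
  [0, 2/3, 0]
  [2/3, 0, 2/5],
b = (46/15, -4/5, 86/105).
Solving gives a_0 = 67/35, a_1 = -6/5, a_2 = -8/7, so
  g(x) = -8*x^2/7 - 6*x/5 + 67/35.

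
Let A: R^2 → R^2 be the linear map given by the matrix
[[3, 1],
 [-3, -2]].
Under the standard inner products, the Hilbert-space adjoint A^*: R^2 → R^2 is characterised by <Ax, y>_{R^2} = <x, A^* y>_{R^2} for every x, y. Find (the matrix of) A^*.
A^* = A^T =
[[3, -3],
 [1, -2]]

For real matrices with standard dot products, the defining identity <Ax, y> = <x, A^* y> gives (Ax)^T y = x^T (A^*) y, i.e. x^T A^T y = x^T (A^*) y. Since this holds for all x, y, we must have A^* = A^T. Therefore
A^* =
[[3, -3],
 [1, -2]].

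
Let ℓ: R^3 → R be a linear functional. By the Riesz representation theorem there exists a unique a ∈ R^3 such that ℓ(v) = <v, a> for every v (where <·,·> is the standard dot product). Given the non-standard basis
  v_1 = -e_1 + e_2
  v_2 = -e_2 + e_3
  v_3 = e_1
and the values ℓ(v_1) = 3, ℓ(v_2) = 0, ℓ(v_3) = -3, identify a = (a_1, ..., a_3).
a = (-3, 0, 0)

Write a = (a_1, ..., a_3) in the standard basis. For each basis vector v_i, ℓ(v_i) = <v_i, a> is a linear equation in the a_j's. Collect the n equations into a matrix system V a = ℓ, where row i of V is v_i (expressed in the standard basis). Since V is invertible (lower-triangular with 1s on the diagonal, up to permutation), solve by back-substitution:
  V =
[[-1, 1, 0],
 [0, -1, 1],
 [1, 0, 0]]
  V a = (3, 0, -3)
Solving gives a = (-3, 0, 0).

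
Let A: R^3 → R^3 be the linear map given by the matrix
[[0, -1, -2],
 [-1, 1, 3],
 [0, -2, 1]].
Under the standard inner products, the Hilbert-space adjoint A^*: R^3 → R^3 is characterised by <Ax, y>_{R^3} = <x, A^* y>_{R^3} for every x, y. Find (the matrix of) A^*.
A^* = A^T =
[[0, -1, 0],
 [-1, 1, -2],
 [-2, 3, 1]]

For real matrices with standard dot products, the defining identity <Ax, y> = <x, A^* y> gives (Ax)^T y = x^T (A^*) y, i.e. x^T A^T y = x^T (A^*) y. Since this holds for all x, y, we must have A^* = A^T. Therefore
A^* =
[[0, -1, 0],
 [-1, 1, -2],
 [-2, 3, 1]].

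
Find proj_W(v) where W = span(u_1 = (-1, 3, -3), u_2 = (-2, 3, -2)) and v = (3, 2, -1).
proj_W(v) = (30/17, 6/17, -38/17)

Set up U = [u_1 | ... | u_2] ∈ R^(3×2). The projector onto W = col(U) is P = U (U^T U)^(-1) U^T.
Compute U^T U =
  [19, 17]
  [17, 17],
and U^T v = (6, 2).
Solve U^T U · c = U^T v for the coefficients: c = (2, -32/17). The projection is proj_W(v) = U c.
Check: (v - proj_W(v)) · u_1 = 0  (should be 0).
Check: (v - proj_W(v)) · u_2 = 0  (should be 0).
Result: proj_W(v) = (30/17, 6/17, -38/17).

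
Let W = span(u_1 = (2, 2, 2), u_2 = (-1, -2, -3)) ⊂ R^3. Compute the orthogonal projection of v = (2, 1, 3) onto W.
proj_W(v) = (3/2, 2, 5/2)

Set up U = [u_1 | ... | u_2] ∈ R^(3×2). The projector onto W = col(U) is P = U (U^T U)^(-1) U^T.
Compute U^T U =
  [12, -12]
  [-12, 14],
and U^T v = (12, -13).
Solve U^T U · c = U^T v for the coefficients: c = (1/2, -1/2). The projection is proj_W(v) = U c.
Check: (v - proj_W(v)) · u_1 = 0  (should be 0).
Check: (v - proj_W(v)) · u_2 = 0  (should be 0).
Result: proj_W(v) = (3/2, 2, 5/2).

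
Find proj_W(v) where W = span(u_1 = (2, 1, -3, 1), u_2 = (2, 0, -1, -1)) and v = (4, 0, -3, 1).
proj_W(v) = (10/3, 8/9, -31/9, 1/9)

Set up U = [u_1 | ... | u_2] ∈ R^(4×2). The projector onto W = col(U) is P = U (U^T U)^(-1) U^T.
Compute U^T U =
  [15, 6]
  [6, 6],
and U^T v = (18, 10).
Solve U^T U · c = U^T v for the coefficients: c = (8/9, 7/9). The projection is proj_W(v) = U c.
Check: (v - proj_W(v)) · u_1 = 0  (should be 0).
Check: (v - proj_W(v)) · u_2 = 0  (should be 0).
Result: proj_W(v) = (10/3, 8/9, -31/9, 1/9).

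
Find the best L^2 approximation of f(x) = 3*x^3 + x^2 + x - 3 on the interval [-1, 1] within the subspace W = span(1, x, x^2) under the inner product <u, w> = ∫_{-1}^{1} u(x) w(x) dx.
g(x) = x^2 + 14*x/5 - 3

The best approximation g ∈ W is the orthogonal projection of f onto W. Writing g = a_0 + a_1 x + a_2 x^2, the coefficients solve the normal equations G · a = b where
  G_{ij} = <φ_i, φ_j> and b_i = <f, φ_i>, with φ_0 = 1, φ_1 = x, φ_2 = x^2.
G =
  [2, 0, 2/3]
  [0, 2/3, 0]
  [2/3, 0, 2/5],
b = (-16/3, 28/15, -8/5).
Solving gives a_0 = -3, a_1 = 14/5, a_2 = 1, so
  g(x) = x^2 + 14*x/5 - 3.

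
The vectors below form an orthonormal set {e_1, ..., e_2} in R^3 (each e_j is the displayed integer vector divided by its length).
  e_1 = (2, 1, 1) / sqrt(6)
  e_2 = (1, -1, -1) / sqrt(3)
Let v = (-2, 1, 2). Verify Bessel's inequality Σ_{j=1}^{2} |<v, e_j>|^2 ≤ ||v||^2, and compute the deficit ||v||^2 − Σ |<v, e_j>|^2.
Σ |<v, e_j>|^2 = 17/2; ||v||^2 = 9; deficit = 1/2

Write each e_j = u_j / sqrt(<u_j, u_j>) where u_j is the displayed integer vector. Then <v, e_j> = <v, u_j> / sqrt(<u_j, u_j>), so |<v, e_j>|^2 = <v, u_j>^2 / <u_j, u_j>.
Coefficients: <v, e_1> = -1/sqrt(6), <v, e_2> = -5/sqrt(3).
Square and sum: Σ |<v, e_j>|^2 = 17/2.
Compute ||v||^2 = v·v = 9.
Deficit = 9 − 17/2 = 1/2 ≥ 0, confirming Bessel's inequality. (The deficit equals ||v − Σ <v,e_j> e_j||^2, the squared distance from v to span{e_j}.)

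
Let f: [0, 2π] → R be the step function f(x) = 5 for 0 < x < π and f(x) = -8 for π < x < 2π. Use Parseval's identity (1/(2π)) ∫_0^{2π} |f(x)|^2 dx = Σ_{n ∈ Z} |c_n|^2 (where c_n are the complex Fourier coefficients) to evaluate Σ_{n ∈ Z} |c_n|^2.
Σ |c_n|^2 = 89/2

Parseval equates the L^2 energy of f (normalised by 1/(2π)) with the ℓ^2 sum of its Fourier coefficients: (1/(2π)) ∫_0^{2π} |f|^2 = Σ |c_n|^2.
Compute the left side: (1/(2π)) [∫_0^π 5^2 dx + ∫_π^{2π} (-8)^2 dx] = (1/(2π)) · (25π + 64π) = (25 + 64)/2 = 89/2.
So Σ_{n ∈ Z} |c_n|^2 = 89/2.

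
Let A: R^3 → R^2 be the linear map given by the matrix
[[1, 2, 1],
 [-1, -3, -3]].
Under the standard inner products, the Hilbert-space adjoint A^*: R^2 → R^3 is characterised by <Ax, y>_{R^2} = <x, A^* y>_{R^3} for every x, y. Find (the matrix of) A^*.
A^* = A^T =
[[1, -1],
 [2, -3],
 [1, -3]]

For real matrices with standard dot products, the defining identity <Ax, y> = <x, A^* y> gives (Ax)^T y = x^T (A^*) y, i.e. x^T A^T y = x^T (A^*) y. Since this holds for all x, y, we must have A^* = A^T. Therefore
A^* =
[[1, -1],
 [2, -3],
 [1, -3]].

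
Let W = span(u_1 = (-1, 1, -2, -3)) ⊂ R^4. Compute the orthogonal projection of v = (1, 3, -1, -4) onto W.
proj_W(v) = (-16/15, 16/15, -32/15, -16/5)

Set up U = [u_1 | ... | u_1] ∈ R^(4×1). The projector onto W = col(U) is P = U (U^T U)^(-1) U^T.
Compute U^T U =
  [15],
and U^T v = (16).
Solve U^T U · c = U^T v for the coefficients: c = (16/15). The projection is proj_W(v) = U c.
Check: (v - proj_W(v)) · u_1 = 0  (should be 0).
Result: proj_W(v) = (-16/15, 16/15, -32/15, -16/5).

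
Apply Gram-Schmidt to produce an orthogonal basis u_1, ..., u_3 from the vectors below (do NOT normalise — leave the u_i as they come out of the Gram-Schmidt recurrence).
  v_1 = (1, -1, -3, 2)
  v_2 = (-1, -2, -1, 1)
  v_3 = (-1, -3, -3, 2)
Orthogonal basis:
  u_1 = (1, -1, -3, 2)
  u_2 = (-7/5, -8/5, 1/5, 1/5)
  u_3 = (-4/23, 2/23, -6/23, -6/23)

Apply the Gram-Schmidt recurrence
  u_1 = v_1
  u_i = v_i − Σ_{j<i} ((v_i · u_j) / (u_j · u_j)) · u_j.

Step by step this gives:
  u_1 = (1, -1, -3, 2)
  u_2 = (-7/5, -8/5, 1/5, 1/5)
  u_3 = (-4/23, 2/23, -6/23, -6/23)

Orthogonality check:
  u_2 · u_1 = 0 (should be 0)
  u_3 · u_1 = 0 (should be 0)
  u_3 · u_2 = 0 (should be 0)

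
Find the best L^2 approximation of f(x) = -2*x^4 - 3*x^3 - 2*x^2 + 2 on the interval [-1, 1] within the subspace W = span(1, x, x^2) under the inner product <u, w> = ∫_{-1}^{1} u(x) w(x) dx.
g(x) = -26*x^2/7 - 9*x/5 + 76/35

The best approximation g ∈ W is the orthogonal projection of f onto W. Writing g = a_0 + a_1 x + a_2 x^2, the coefficients solve the normal equations G · a = b where
  G_{ij} = <φ_i, φ_j> and b_i = <f, φ_i>, with φ_0 = 1, φ_1 = x, φ_2 = x^2.
G =
  [2, 0, 2/3]
  [0, 2/3, 0]
  [2/3, 0, 2/5],
b = (28/15, -6/5, -4/105).
Solving gives a_0 = 76/35, a_1 = -9/5, a_2 = -26/7, so
  g(x) = -26*x^2/7 - 9*x/5 + 76/35.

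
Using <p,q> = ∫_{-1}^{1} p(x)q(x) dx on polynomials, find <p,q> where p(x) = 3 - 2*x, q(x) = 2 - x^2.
<p,q> = 10

Expand the product: p(x)·q(x) = 2*x^3 - 3*x^2 - 4*x + 6.
∫_{-1}^{1} of each monomial x^k gives [2/(k+1) if k even, 0 if k odd]. Integrating term-by-term (or equivalently evaluating the antiderivative F(x) = x^4/2 - x^3 - 2*x^2 + 6*x at the endpoints):
  F(1) − F(−1) = 7/2 − (-13/2) = 10.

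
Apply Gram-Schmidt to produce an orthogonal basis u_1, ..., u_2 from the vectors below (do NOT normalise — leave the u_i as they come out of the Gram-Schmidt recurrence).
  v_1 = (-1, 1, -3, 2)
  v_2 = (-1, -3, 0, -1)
Orthogonal basis:
  u_1 = (-1, 1, -3, 2)
  u_2 = (-19/15, -41/15, -4/5, -7/15)

Apply the Gram-Schmidt recurrence
  u_1 = v_1
  u_i = v_i − Σ_{j<i} ((v_i · u_j) / (u_j · u_j)) · u_j.

Step by step this gives:
  u_1 = (-1, 1, -3, 2)
  u_2 = (-19/15, -41/15, -4/5, -7/15)

Orthogonality check:
  u_2 · u_1 = 0 (should be 0)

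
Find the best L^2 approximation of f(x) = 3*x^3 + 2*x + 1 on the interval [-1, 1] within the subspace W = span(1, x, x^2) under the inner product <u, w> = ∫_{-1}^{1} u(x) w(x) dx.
g(x) = 19*x/5 + 1

The best approximation g ∈ W is the orthogonal projection of f onto W. Writing g = a_0 + a_1 x + a_2 x^2, the coefficients solve the normal equations G · a = b where
  G_{ij} = <φ_i, φ_j> and b_i = <f, φ_i>, with φ_0 = 1, φ_1 = x, φ_2 = x^2.
G =
  [2, 0, 2/3]
  [0, 2/3, 0]
  [2/3, 0, 2/5],
b = (2, 38/15, 2/3).
Solving gives a_0 = 1, a_1 = 19/5, a_2 = 0, so
  g(x) = 19*x/5 + 1.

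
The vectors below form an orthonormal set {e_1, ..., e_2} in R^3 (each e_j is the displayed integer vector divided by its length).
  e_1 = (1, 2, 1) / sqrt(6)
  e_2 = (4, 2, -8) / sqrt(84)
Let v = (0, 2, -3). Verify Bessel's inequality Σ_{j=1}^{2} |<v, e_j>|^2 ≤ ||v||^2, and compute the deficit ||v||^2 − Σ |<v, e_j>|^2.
Σ |<v, e_j>|^2 = 19/2; ||v||^2 = 13; deficit = 7/2

Write each e_j = u_j / sqrt(<u_j, u_j>) where u_j is the displayed integer vector. Then <v, e_j> = <v, u_j> / sqrt(<u_j, u_j>), so |<v, e_j>|^2 = <v, u_j>^2 / <u_j, u_j>.
Coefficients: <v, e_1> = 1/sqrt(6), <v, e_2> = 28/sqrt(84).
Square and sum: Σ |<v, e_j>|^2 = 19/2.
Compute ||v||^2 = v·v = 13.
Deficit = 13 − 19/2 = 7/2 ≥ 0, confirming Bessel's inequality. (The deficit equals ||v − Σ <v,e_j> e_j||^2, the squared distance from v to span{e_j}.)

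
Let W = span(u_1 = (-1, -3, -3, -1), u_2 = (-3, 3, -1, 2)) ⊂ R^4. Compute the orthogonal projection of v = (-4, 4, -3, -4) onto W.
proj_W(v) = (-95/29, 39/29, -69/29, 40/29)

Set up U = [u_1 | ... | u_2] ∈ R^(4×2). The projector onto W = col(U) is P = U (U^T U)^(-1) U^T.
Compute U^T U =
  [20, -5]
  [-5, 23],
and U^T v = (5, 19).
Solve U^T U · c = U^T v for the coefficients: c = (14/29, 27/29). The projection is proj_W(v) = U c.
Check: (v - proj_W(v)) · u_1 = 0  (should be 0).
Check: (v - proj_W(v)) · u_2 = 0  (should be 0).
Result: proj_W(v) = (-95/29, 39/29, -69/29, 40/29).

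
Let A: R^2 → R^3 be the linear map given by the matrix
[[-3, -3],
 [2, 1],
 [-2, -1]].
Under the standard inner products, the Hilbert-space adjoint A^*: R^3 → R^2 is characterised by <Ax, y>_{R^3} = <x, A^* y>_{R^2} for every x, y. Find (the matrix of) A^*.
A^* = A^T =
[[-3, 2, -2],
 [-3, 1, -1]]

For real matrices with standard dot products, the defining identity <Ax, y> = <x, A^* y> gives (Ax)^T y = x^T (A^*) y, i.e. x^T A^T y = x^T (A^*) y. Since this holds for all x, y, we must have A^* = A^T. Therefore
A^* =
[[-3, 2, -2],
 [-3, 1, -1]].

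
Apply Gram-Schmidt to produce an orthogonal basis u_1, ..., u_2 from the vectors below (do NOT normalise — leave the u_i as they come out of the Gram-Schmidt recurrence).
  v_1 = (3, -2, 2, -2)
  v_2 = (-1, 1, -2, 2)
Orthogonal basis:
  u_1 = (3, -2, 2, -2)
  u_2 = (6/7, -5/21, -16/21, 16/21)

Apply the Gram-Schmidt recurrence
  u_1 = v_1
  u_i = v_i − Σ_{j<i} ((v_i · u_j) / (u_j · u_j)) · u_j.

Step by step this gives:
  u_1 = (3, -2, 2, -2)
  u_2 = (6/7, -5/21, -16/21, 16/21)

Orthogonality check:
  u_2 · u_1 = 0 (should be 0)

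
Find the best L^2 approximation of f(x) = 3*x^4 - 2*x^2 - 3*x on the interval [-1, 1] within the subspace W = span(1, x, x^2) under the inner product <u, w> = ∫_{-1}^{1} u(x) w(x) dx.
g(x) = 4*x^2/7 - 3*x - 9/35

The best approximation g ∈ W is the orthogonal projection of f onto W. Writing g = a_0 + a_1 x + a_2 x^2, the coefficients solve the normal equations G · a = b where
  G_{ij} = <φ_i, φ_j> and b_i = <f, φ_i>, with φ_0 = 1, φ_1 = x, φ_2 = x^2.
G =
  [2, 0, 2/3]
  [0, 2/3, 0]
  [2/3, 0, 2/5],
b = (-2/15, -2, 2/35).
Solving gives a_0 = -9/35, a_1 = -3, a_2 = 4/7, so
  g(x) = 4*x^2/7 - 3*x - 9/35.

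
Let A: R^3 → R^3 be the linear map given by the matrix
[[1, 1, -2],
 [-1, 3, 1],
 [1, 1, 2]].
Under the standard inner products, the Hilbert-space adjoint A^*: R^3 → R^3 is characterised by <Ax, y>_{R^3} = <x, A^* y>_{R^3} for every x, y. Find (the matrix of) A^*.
A^* = A^T =
[[1, -1, 1],
 [1, 3, 1],
 [-2, 1, 2]]

For real matrices with standard dot products, the defining identity <Ax, y> = <x, A^* y> gives (Ax)^T y = x^T (A^*) y, i.e. x^T A^T y = x^T (A^*) y. Since this holds for all x, y, we must have A^* = A^T. Therefore
A^* =
[[1, -1, 1],
 [1, 3, 1],
 [-2, 1, 2]].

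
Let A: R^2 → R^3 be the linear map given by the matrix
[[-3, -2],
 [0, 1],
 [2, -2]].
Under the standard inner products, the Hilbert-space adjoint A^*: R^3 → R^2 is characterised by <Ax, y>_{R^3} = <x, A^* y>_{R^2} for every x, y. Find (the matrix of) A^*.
A^* = A^T =
[[-3, 0, 2],
 [-2, 1, -2]]

For real matrices with standard dot products, the defining identity <Ax, y> = <x, A^* y> gives (Ax)^T y = x^T (A^*) y, i.e. x^T A^T y = x^T (A^*) y. Since this holds for all x, y, we must have A^* = A^T. Therefore
A^* =
[[-3, 0, 2],
 [-2, 1, -2]].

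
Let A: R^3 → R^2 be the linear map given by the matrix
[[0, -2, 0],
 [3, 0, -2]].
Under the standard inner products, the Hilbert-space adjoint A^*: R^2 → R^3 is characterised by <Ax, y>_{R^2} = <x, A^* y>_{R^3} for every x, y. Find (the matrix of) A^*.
A^* = A^T =
[[0, 3],
 [-2, 0],
 [0, -2]]

For real matrices with standard dot products, the defining identity <Ax, y> = <x, A^* y> gives (Ax)^T y = x^T (A^*) y, i.e. x^T A^T y = x^T (A^*) y. Since this holds for all x, y, we must have A^* = A^T. Therefore
A^* =
[[0, 3],
 [-2, 0],
 [0, -2]].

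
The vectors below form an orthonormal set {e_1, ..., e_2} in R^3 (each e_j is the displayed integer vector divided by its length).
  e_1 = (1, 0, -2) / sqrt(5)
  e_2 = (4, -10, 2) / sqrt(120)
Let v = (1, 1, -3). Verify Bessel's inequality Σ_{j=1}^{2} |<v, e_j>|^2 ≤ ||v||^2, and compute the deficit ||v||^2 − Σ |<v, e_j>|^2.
Σ |<v, e_j>|^2 = 11; ||v||^2 = 11; deficit = 0

Write each e_j = u_j / sqrt(<u_j, u_j>) where u_j is the displayed integer vector. Then <v, e_j> = <v, u_j> / sqrt(<u_j, u_j>), so |<v, e_j>|^2 = <v, u_j>^2 / <u_j, u_j>.
Coefficients: <v, e_1> = 7/sqrt(5), <v, e_2> = -12/sqrt(120).
Square and sum: Σ |<v, e_j>|^2 = 11.
Compute ||v||^2 = v·v = 11.
Deficit = 11 − 11 = 0 ≥ 0, confirming Bessel's inequality. (The deficit equals ||v − Σ <v,e_j> e_j||^2, the squared distance from v to span{e_j}.)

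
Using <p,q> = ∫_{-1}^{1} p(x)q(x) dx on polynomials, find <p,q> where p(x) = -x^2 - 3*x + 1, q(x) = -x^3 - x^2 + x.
<p,q> = -16/15

Expand the product: p(x)·q(x) = x^5 + 4*x^4 + x^3 - 4*x^2 + x.
∫_{-1}^{1} of each monomial x^k gives [2/(k+1) if k even, 0 if k odd]. Integrating term-by-term (or equivalently evaluating the antiderivative F(x) = x^6/6 + 4*x^5/5 + x^4/4 - 4*x^3/3 + x^2/2 at the endpoints):
  F(1) − F(−1) = 23/60 − (29/20) = -16/15.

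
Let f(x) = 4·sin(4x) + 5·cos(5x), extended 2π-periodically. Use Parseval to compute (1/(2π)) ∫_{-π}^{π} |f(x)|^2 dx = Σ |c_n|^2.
Σ |c_n|^2 = 41/2

Expand |f|^2 and use orthogonality of {sin(nx), cos(mx)} on [-π, π]:
  ∫_{-π}^{π} sin(nx)^2 dx = π, ∫ cos(mx)^2 dx = π, and cross terms integrate to 0.
So ∫_{-π}^{π} f(x)^2 dx = 4^2 · π + 5^2 · π = (16 + 25)π.
Divide by 2π: (16 + 25)/2 = 41/2.
By Parseval, this equals Σ |c_n|^2.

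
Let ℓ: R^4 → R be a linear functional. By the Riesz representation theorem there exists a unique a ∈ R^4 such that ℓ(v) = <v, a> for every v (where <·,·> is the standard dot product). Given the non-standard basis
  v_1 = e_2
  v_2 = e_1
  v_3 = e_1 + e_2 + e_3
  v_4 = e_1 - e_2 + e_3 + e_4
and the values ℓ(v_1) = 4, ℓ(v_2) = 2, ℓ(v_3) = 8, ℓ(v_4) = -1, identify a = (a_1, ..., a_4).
a = (2, 4, 2, -1)

Write a = (a_1, ..., a_4) in the standard basis. For each basis vector v_i, ℓ(v_i) = <v_i, a> is a linear equation in the a_j's. Collect the n equations into a matrix system V a = ℓ, where row i of V is v_i (expressed in the standard basis). Since V is invertible (lower-triangular with 1s on the diagonal, up to permutation), solve by back-substitution:
  V =
[[0, 1, 0, 0],
 [1, 0, 0, 0],
 [1, 1, 1, 0],
 [1, -1, 1, 1]]
  V a = (4, 2, 8, -1)
Solving gives a = (2, 4, 2, -1).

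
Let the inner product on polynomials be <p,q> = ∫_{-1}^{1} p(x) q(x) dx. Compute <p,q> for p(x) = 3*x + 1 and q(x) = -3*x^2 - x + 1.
<p,q> = -2

Expand the product: p(x)·q(x) = -9*x^3 - 6*x^2 + 2*x + 1.
∫_{-1}^{1} of each monomial x^k gives [2/(k+1) if k even, 0 if k odd]. Integrating term-by-term (or equivalently evaluating the antiderivative F(x) = -9*x^4/4 - 2*x^3 + x^2 + x at the endpoints):
  F(1) − F(−1) = -9/4 − (-1/4) = -2.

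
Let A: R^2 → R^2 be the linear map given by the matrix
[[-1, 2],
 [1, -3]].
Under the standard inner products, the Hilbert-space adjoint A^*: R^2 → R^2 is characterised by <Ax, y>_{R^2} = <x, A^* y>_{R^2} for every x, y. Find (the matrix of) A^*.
A^* = A^T =
[[-1, 1],
 [2, -3]]

For real matrices with standard dot products, the defining identity <Ax, y> = <x, A^* y> gives (Ax)^T y = x^T (A^*) y, i.e. x^T A^T y = x^T (A^*) y. Since this holds for all x, y, we must have A^* = A^T. Therefore
A^* =
[[-1, 1],
 [2, -3]].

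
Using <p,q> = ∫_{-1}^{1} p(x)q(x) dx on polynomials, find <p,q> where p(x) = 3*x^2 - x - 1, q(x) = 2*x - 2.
<p,q> = -4/3

Expand the product: p(x)·q(x) = 6*x^3 - 8*x^2 + 2.
∫_{-1}^{1} of each monomial x^k gives [2/(k+1) if k even, 0 if k odd]. Integrating term-by-term (or equivalently evaluating the antiderivative F(x) = 3*x^4/2 - 8*x^3/3 + 2*x at the endpoints):
  F(1) − F(−1) = 5/6 − (13/6) = -4/3.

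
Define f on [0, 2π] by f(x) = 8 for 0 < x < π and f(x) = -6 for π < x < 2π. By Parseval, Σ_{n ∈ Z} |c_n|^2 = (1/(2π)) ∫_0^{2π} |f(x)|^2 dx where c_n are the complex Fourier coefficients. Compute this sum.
Σ |c_n|^2 = 50

Parseval equates the L^2 energy of f (normalised by 1/(2π)) with the ℓ^2 sum of its Fourier coefficients: (1/(2π)) ∫_0^{2π} |f|^2 = Σ |c_n|^2.
Compute the left side: (1/(2π)) [∫_0^π 8^2 dx + ∫_π^{2π} (-6)^2 dx] = (1/(2π)) · (64π + 36π) = (64 + 36)/2 = 50.
So Σ_{n ∈ Z} |c_n|^2 = 50.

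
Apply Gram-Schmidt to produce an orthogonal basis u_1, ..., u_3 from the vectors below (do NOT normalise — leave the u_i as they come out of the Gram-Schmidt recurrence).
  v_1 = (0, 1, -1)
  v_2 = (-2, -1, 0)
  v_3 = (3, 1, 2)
Orthogonal basis:
  u_1 = (0, 1, -1)
  u_2 = (-2, -1/2, -1/2)
  u_3 = (-1/3, 2/3, 2/3)

Apply the Gram-Schmidt recurrence
  u_1 = v_1
  u_i = v_i − Σ_{j<i} ((v_i · u_j) / (u_j · u_j)) · u_j.

Step by step this gives:
  u_1 = (0, 1, -1)
  u_2 = (-2, -1/2, -1/2)
  u_3 = (-1/3, 2/3, 2/3)

Orthogonality check:
  u_2 · u_1 = 0 (should be 0)
  u_3 · u_1 = 0 (should be 0)
  u_3 · u_2 = 0 (should be 0)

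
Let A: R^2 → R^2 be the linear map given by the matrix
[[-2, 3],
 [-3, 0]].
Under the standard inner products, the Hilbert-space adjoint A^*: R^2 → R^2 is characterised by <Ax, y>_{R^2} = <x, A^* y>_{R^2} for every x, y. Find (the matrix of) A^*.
A^* = A^T =
[[-2, -3],
 [3, 0]]

For real matrices with standard dot products, the defining identity <Ax, y> = <x, A^* y> gives (Ax)^T y = x^T (A^*) y, i.e. x^T A^T y = x^T (A^*) y. Since this holds for all x, y, we must have A^* = A^T. Therefore
A^* =
[[-2, -3],
 [3, 0]].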